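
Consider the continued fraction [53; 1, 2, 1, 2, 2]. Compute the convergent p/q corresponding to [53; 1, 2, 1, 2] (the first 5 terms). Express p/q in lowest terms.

591/11

Start with 2.
1 + 1/(2/1) = 1 + 1/2 = 3/2
2 + 1/(3/2) = 2 + 2/3 = 8/3
1 + 1/(8/3) = 1 + 3/8 = 11/8
53 + 1/(11/8) = 53 + 8/11 = 591/11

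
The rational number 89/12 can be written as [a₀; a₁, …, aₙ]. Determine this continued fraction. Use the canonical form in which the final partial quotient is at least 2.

[7; 2, 2, 2]

89 = 7·12 + 5, so a_0 = 7
12 = 2·5 + 2, so a_1 = 2
5 = 2·2 + 1, so a_2 = 2
2 = 2·1 + 0, so a_3 = 2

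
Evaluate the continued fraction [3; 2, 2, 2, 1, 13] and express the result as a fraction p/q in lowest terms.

795/233

a_0 = 3: 3/1
a_1 = 2: 7/2
a_2 = 2: 17/5
a_3 = 2: 41/12
a_4 = 1: 58/17
a_5 = 13: 795/233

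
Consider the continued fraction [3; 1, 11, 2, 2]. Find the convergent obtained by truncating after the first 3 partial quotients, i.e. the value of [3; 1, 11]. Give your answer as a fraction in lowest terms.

47/12

a_0 = 3: 3/1
a_1 = 1: 4/1
a_2 = 11: 47/12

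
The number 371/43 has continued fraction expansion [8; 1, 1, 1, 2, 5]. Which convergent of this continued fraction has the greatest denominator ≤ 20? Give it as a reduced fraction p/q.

69/8

a_0 = 8: 8/1  (≤ bound)
a_1 = 1: 9/1  (≤ bound)
a_2 = 1: 17/2  (≤ bound)
a_3 = 1: 26/3  (≤ bound)
a_4 = 2: 69/8  (≤ bound)
a_5 = 5: 371/43  (> 20, stop)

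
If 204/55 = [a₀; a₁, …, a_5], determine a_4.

204 = 3·55 + 39, so a_0 = 3
55 = 1·39 + 16, so a_1 = 1
39 = 2·16 + 7, so a_2 = 2
16 = 2·7 + 2, so a_3 = 2
7 = 3·2 + 1, so a_4 = 3

3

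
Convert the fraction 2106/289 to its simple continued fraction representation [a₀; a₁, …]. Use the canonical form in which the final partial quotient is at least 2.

2106 = 7·289 + 83, so a_0 = 7
289 = 3·83 + 40, so a_1 = 3
83 = 2·40 + 3, so a_2 = 2
40 = 13·3 + 1, so a_3 = 13
3 = 3·1 + 0, so a_4 = 3

[7; 3, 2, 13, 3]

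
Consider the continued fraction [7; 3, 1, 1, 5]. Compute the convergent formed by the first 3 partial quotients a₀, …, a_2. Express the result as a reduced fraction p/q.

Start with 1.
3 + 1/(1/1) = 3 + 1/1 = 4/1
7 + 1/(4/1) = 7 + 1/4 = 29/4

29/4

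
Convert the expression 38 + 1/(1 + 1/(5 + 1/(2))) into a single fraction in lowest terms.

Use the convergent recurrence hₖ = aₖ·hₖ₋₁ + hₖ₋₂ (and likewise for the denominators kₖ):
a_0 = 38: 38/1
a_1 = 1: 39/1
a_2 = 5: 233/6
a_3 = 2: 505/13

505/13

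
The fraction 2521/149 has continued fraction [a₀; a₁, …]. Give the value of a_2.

2521 = 16·149 + 137, so a_0 = 16
149 = 1·137 + 12, so a_1 = 1
137 = 11·12 + 5, so a_2 = 11

11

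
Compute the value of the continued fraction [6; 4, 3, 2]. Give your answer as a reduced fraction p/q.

a_0 = 6: 6/1
a_1 = 4: 25/4
a_2 = 3: 81/13
a_3 = 2: 187/30

187/30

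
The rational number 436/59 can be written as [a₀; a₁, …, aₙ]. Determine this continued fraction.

436 = 7·59 + 23, so a_0 = 7
59 = 2·23 + 13, so a_1 = 2
23 = 1·13 + 10, so a_2 = 1
13 = 1·10 + 3, so a_3 = 1
10 = 3·3 + 1, so a_4 = 3
3 = 3·1 + 0, so a_5 = 3

[7; 2, 1, 1, 3, 3]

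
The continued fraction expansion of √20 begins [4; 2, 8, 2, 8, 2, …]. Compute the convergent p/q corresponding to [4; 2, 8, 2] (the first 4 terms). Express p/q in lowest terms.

161/36

a_0 = 4: 4/1
a_1 = 2: 9/2
a_2 = 8: 76/17
a_3 = 2: 161/36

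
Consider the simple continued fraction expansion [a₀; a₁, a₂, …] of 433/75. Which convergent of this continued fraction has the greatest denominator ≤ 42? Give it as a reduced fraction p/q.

127/22

a_0 = 5: 5/1  (≤ bound)
a_1 = 1: 6/1  (≤ bound)
a_2 = 3: 23/4  (≤ bound)
a_3 = 2: 52/9  (≤ bound)
a_4 = 2: 127/22  (≤ bound)
a_5 = 3: 433/75  (> 42, stop)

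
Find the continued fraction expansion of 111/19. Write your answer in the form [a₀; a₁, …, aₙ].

⌊111/19⌋ = 5, remainder 16
⌊19/16⌋ = 1, remainder 3
⌊16/3⌋ = 5, remainder 1
⌊3/1⌋ = 3, remainder 0

[5; 1, 5, 3]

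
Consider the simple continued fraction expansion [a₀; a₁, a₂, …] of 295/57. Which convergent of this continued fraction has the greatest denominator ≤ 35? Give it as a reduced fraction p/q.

List convergents until the denominator exceeds the bound:
a_0 = 5: 5/1  (≤ bound)
a_1 = 5: 26/5  (≤ bound)
a_2 = 1: 31/6  (≤ bound)
a_3 = 2: 88/17  (≤ bound)
a_4 = 3: 295/57  (> 35, stop)

88/17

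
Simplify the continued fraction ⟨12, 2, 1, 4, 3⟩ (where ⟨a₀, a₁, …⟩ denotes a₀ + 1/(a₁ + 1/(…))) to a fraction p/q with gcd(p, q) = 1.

Start with 3.
4 + 1/(3/1) = 4 + 1/3 = 13/3
1 + 1/(13/3) = 1 + 3/13 = 16/13
2 + 1/(16/13) = 2 + 13/16 = 45/16
12 + 1/(45/16) = 12 + 16/45 = 556/45

556/45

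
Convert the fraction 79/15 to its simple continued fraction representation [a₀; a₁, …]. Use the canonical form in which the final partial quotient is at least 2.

[5; 3, 1, 3]

Apply division with remainder until the remainder is 0:
⌊79/15⌋ = 5, remainder 4
⌊15/4⌋ = 3, remainder 3
⌊4/3⌋ = 1, remainder 1
⌊3/1⌋ = 3, remainder 0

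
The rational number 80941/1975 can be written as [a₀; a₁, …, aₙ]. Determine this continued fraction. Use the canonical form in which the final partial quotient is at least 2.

Repeatedly divide and take the remainder:
80941 ÷ 1975 → quotient 40, remainder 1941
1975 ÷ 1941 → quotient 1, remainder 34
1941 ÷ 34 → quotient 57, remainder 3
34 ÷ 3 → quotient 11, remainder 1
3 ÷ 1 → quotient 3, remainder 0

[40; 1, 57, 11, 3]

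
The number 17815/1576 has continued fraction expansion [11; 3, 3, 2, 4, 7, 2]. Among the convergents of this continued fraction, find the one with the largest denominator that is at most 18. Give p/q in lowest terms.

List convergents until the denominator exceeds the bound:
a_0 = 11: 11/1  (≤ bound)
a_1 = 3: 34/3  (≤ bound)
a_2 = 3: 113/10  (≤ bound)
a_3 = 2: 260/23  (> 18, stop)

113/10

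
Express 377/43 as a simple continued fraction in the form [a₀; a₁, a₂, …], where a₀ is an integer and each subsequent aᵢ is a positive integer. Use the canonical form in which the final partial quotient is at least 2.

[8; 1, 3, 3, 3]

377 = 8·43 + 33, so a_0 = 8
43 = 1·33 + 10, so a_1 = 1
33 = 3·10 + 3, so a_2 = 3
10 = 3·3 + 1, so a_3 = 3
3 = 3·1 + 0, so a_4 = 3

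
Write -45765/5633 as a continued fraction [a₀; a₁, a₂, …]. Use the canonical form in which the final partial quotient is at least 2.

Apply division with remainder until the remainder is 0:
-45765 ÷ 5633 → quotient -9, remainder 4932
5633 ÷ 4932 → quotient 1, remainder 701
4932 ÷ 701 → quotient 7, remainder 25
701 ÷ 25 → quotient 28, remainder 1
25 ÷ 1 → quotient 25, remainder 0

[-9; 1, 7, 28, 25]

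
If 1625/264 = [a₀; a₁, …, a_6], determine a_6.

2

1625 = 6·264 + 41, so a_0 = 6
264 = 6·41 + 18, so a_1 = 6
41 = 2·18 + 5, so a_2 = 2
18 = 3·5 + 3, so a_3 = 3
5 = 1·3 + 2, so a_4 = 1
3 = 1·2 + 1, so a_5 = 1
2 = 2·1 + 0, so a_6 = 2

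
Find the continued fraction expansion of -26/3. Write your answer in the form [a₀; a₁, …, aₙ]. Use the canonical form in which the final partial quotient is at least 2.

[-9; 3]

Repeatedly divide and take the remainder:
⌊-26/3⌋ = -9, remainder 1
⌊3/1⌋ = 3, remainder 0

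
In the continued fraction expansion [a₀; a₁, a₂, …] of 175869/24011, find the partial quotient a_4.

175869 ÷ 24011 → quotient 7, remainder 7792
24011 ÷ 7792 → quotient 3, remainder 635
7792 ÷ 635 → quotient 12, remainder 172
635 ÷ 172 → quotient 3, remainder 119
172 ÷ 119 → quotient 1, remainder 53

1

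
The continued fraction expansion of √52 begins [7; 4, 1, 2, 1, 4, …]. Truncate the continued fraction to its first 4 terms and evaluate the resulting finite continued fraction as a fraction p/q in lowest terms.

Use the convergent recurrence hₖ = aₖ·hₖ₋₁ + hₖ₋₂ (and likewise for the denominators kₖ):
a_0 = 7: 7/1
a_1 = 4: 29/4
a_2 = 1: 36/5
a_3 = 2: 101/14

101/14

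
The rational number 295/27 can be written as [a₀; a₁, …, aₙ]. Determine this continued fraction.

[10; 1, 12, 2]

⌊295/27⌋ = 10, remainder 25
⌊27/25⌋ = 1, remainder 2
⌊25/2⌋ = 12, remainder 1
⌊2/1⌋ = 2, remainder 0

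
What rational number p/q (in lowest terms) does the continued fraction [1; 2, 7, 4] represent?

a_0 = 1: 1/1
a_1 = 2: 3/2
a_2 = 7: 22/15
a_3 = 4: 91/62

91/62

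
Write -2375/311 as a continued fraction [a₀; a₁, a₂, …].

[-8; 2, 1, 3, 28]

Repeatedly divide and take the remainder:
-2375 ÷ 311 → quotient -8, remainder 113
311 ÷ 113 → quotient 2, remainder 85
113 ÷ 85 → quotient 1, remainder 28
85 ÷ 28 → quotient 3, remainder 1
28 ÷ 1 → quotient 28, remainder 0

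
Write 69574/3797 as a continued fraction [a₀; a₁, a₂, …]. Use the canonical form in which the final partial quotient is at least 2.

69574 ÷ 3797 → quotient 18, remainder 1228
3797 ÷ 1228 → quotient 3, remainder 113
1228 ÷ 113 → quotient 10, remainder 98
113 ÷ 98 → quotient 1, remainder 15
98 ÷ 15 → quotient 6, remainder 8
15 ÷ 8 → quotient 1, remainder 7
8 ÷ 7 → quotient 1, remainder 1
7 ÷ 1 → quotient 7, remainder 0

[18; 3, 10, 1, 6, 1, 1, 7]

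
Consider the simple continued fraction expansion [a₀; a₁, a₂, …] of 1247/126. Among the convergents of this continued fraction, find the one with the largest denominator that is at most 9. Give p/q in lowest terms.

89/9

List convergents until the denominator exceeds the bound:
a_0 = 9: 9/1  (≤ bound)
a_1 = 1: 10/1  (≤ bound)
a_2 = 8: 89/9  (≤ bound)
a_3 = 1: 99/10  (> 9, stop)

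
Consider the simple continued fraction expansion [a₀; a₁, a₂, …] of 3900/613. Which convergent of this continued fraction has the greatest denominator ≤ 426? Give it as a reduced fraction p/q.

List convergents until the denominator exceeds the bound:
a_0 = 6: 6/1  (≤ bound)
a_1 = 2: 13/2  (≤ bound)
a_2 = 1: 19/3  (≤ bound)
a_3 = 3: 70/11  (≤ bound)
a_4 = 5: 369/58  (≤ bound)
a_5 = 3: 1177/185  (≤ bound)
a_6 = 3: 3900/613  (> 426, stop)

1177/185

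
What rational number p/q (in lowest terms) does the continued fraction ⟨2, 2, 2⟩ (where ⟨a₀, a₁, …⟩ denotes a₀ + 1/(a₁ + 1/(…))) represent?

12/5

Starting at the tail and folding back:
Start with 2.
2 + 1/(2/1) = 2 + 1/2 = 5/2
2 + 1/(5/2) = 2 + 2/5 = 12/5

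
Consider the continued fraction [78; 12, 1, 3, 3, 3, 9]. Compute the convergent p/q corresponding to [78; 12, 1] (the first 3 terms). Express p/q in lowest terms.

1015/13

Start with 1.
12 + 1/(1/1) = 12 + 1/1 = 13/1
78 + 1/(13/1) = 78 + 1/13 = 1015/13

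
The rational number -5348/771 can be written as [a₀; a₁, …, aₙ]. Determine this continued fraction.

[-7; 15, 1, 2, 1, 3, 3]

Apply division with remainder until the remainder is 0:
-5348 ÷ 771 → quotient -7, remainder 49
771 ÷ 49 → quotient 15, remainder 36
49 ÷ 36 → quotient 1, remainder 13
36 ÷ 13 → quotient 2, remainder 10
13 ÷ 10 → quotient 1, remainder 3
10 ÷ 3 → quotient 3, remainder 1
3 ÷ 1 → quotient 3, remainder 0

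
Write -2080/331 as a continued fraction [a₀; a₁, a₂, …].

Apply division with remainder until the remainder is 0:
-2080 ÷ 331 → quotient -7, remainder 237
331 ÷ 237 → quotient 1, remainder 94
237 ÷ 94 → quotient 2, remainder 49
94 ÷ 49 → quotient 1, remainder 45
49 ÷ 45 → quotient 1, remainder 4
45 ÷ 4 → quotient 11, remainder 1
4 ÷ 1 → quotient 4, remainder 0

[-7; 1, 2, 1, 1, 11, 4]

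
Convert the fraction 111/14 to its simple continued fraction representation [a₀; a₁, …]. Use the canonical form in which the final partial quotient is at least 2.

[7; 1, 13]

⌊111/14⌋ = 7, remainder 13
⌊14/13⌋ = 1, remainder 1
⌊13/1⌋ = 13, remainder 0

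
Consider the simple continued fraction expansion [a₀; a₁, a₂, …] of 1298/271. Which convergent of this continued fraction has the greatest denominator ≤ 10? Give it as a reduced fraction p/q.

24/5

List convergents until the denominator exceeds the bound:
a_0 = 4: 4/1  (≤ bound)
a_1 = 1: 5/1  (≤ bound)
a_2 = 3: 19/4  (≤ bound)
a_3 = 1: 24/5  (≤ bound)
a_4 = 3: 91/19  (> 10, stop)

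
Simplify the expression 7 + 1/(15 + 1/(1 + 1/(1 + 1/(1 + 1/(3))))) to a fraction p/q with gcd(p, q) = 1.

1215/172

a_0 = 7: 7/1
a_1 = 15: 106/15
a_2 = 1: 113/16
a_3 = 1: 219/31
a_4 = 1: 332/47
a_5 = 3: 1215/172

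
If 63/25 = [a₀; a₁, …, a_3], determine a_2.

1

63 = 2·25 + 13, so a_0 = 2
25 = 1·13 + 12, so a_1 = 1
13 = 1·12 + 1, so a_2 = 1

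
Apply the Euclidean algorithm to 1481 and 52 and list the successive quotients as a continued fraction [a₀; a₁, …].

[28; 2, 12, 2]

1481 = 28·52 + 25, so a_0 = 28
52 = 2·25 + 2, so a_1 = 2
25 = 12·2 + 1, so a_2 = 12
2 = 2·1 + 0, so a_3 = 2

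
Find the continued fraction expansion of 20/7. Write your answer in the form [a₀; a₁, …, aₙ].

20 = 2·7 + 6, so a_0 = 2
7 = 1·6 + 1, so a_1 = 1
6 = 6·1 + 0, so a_2 = 6

[2; 1, 6]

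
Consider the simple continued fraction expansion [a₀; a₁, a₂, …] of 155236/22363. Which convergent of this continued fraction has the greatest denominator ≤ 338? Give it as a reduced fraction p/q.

833/120

List convergents until the denominator exceeds the bound:
a_0 = 6: 6/1  (≤ bound)
a_1 = 1: 7/1  (≤ bound)
a_2 = 16: 118/17  (≤ bound)
a_3 = 7: 833/120  (≤ bound)
a_4 = 3: 2617/377  (> 338, stop)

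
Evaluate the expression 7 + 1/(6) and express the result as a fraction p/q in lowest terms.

Start with 6.
7 + 1/(6/1) = 7 + 1/6 = 43/6

43/6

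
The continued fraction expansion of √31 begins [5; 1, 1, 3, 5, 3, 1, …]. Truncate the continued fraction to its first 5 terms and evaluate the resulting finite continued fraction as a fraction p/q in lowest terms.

206/37

Starting at the tail and folding back:
Start with 5.
3 + 1/(5/1) = 3 + 1/5 = 16/5
1 + 1/(16/5) = 1 + 5/16 = 21/16
1 + 1/(21/16) = 1 + 16/21 = 37/21
5 + 1/(37/21) = 5 + 21/37 = 206/37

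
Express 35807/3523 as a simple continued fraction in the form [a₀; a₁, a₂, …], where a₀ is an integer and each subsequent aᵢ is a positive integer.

[10; 6, 9, 2, 5, 1, 1, 2]

Run the Euclidean algorithm, recording each quotient:
35807 ÷ 3523 → quotient 10, remainder 577
3523 ÷ 577 → quotient 6, remainder 61
577 ÷ 61 → quotient 9, remainder 28
61 ÷ 28 → quotient 2, remainder 5
28 ÷ 5 → quotient 5, remainder 3
5 ÷ 3 → quotient 1, remainder 2
3 ÷ 2 → quotient 1, remainder 1
2 ÷ 1 → quotient 2, remainder 0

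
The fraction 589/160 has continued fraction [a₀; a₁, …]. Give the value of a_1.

1

⌊589/160⌋ = 3, remainder 109
⌊160/109⌋ = 1, remainder 51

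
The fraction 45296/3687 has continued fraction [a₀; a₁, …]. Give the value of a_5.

Apply division with remainder until the remainder is 0:
45296 ÷ 3687 → quotient 12, remainder 1052
3687 ÷ 1052 → quotient 3, remainder 531
1052 ÷ 531 → quotient 1, remainder 521
531 ÷ 521 → quotient 1, remainder 10
521 ÷ 10 → quotient 52, remainder 1
10 ÷ 1 → quotient 10, remainder 0

10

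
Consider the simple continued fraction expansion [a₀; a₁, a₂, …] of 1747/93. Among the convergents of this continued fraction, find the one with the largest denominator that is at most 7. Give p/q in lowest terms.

a_0 = 18: 18/1  (≤ bound)
a_1 = 1: 19/1  (≤ bound)
a_2 = 3: 75/4  (≤ bound)
a_3 = 1: 94/5  (≤ bound)
a_4 = 1: 169/9  (> 7, stop)

94/5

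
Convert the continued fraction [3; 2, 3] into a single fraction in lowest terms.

Collapse the nested fraction from the inside out:
Start with 3.
2 + 1/(3/1) = 2 + 1/3 = 7/3
3 + 1/(7/3) = 3 + 3/7 = 24/7

24/7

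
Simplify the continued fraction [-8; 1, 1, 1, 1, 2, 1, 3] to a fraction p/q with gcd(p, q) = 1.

-495/67

a_0 = -8: -8/1
a_1 = 1: -7/1
a_2 = 1: -15/2
a_3 = 1: -22/3
a_4 = 1: -37/5
a_5 = 2: -96/13
a_6 = 1: -133/18
a_7 = 3: -495/67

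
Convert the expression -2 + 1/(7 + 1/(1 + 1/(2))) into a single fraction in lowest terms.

-43/23

Work from the innermost term outward:
Start with 2.
1 + 1/(2/1) = 1 + 1/2 = 3/2
7 + 1/(3/2) = 7 + 2/3 = 23/3
-2 + 1/(23/3) = -2 + 3/23 = -43/23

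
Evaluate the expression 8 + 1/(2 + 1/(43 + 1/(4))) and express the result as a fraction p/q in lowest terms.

2973/350

Starting at the tail and folding back:
Start with 4.
43 + 1/(4/1) = 43 + 1/4 = 173/4
2 + 1/(173/4) = 2 + 4/173 = 350/173
8 + 1/(350/173) = 8 + 173/350 = 2973/350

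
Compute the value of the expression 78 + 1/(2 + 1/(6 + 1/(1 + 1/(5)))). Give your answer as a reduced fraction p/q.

6905/88

Use the convergent recurrence hₖ = aₖ·hₖ₋₁ + hₖ₋₂ (and likewise for the denominators kₖ):
a_0 = 78: 78/1
a_1 = 2: 157/2
a_2 = 6: 1020/13
a_3 = 1: 1177/15
a_4 = 5: 6905/88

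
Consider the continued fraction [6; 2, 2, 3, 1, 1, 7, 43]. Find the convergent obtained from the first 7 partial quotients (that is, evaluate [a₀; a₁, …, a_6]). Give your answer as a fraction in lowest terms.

Collapse the nested fraction from the inside out:
Start with 7.
1 + 1/(7/1) = 1 + 1/7 = 8/7
1 + 1/(8/7) = 1 + 7/8 = 15/8
3 + 1/(15/8) = 3 + 8/15 = 53/15
2 + 1/(53/15) = 2 + 15/53 = 121/53
2 + 1/(121/53) = 2 + 53/121 = 295/121
6 + 1/(295/121) = 6 + 121/295 = 1891/295

1891/295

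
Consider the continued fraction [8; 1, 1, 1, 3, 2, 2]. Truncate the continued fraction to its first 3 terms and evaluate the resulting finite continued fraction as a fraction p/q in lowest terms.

17/2

Compute successive convergents:
a_0 = 8: 8/1
a_1 = 1: 9/1
a_2 = 1: 17/2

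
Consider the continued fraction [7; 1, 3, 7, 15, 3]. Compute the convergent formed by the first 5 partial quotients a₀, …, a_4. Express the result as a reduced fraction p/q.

a_0 = 7: 7/1
a_1 = 1: 8/1
a_2 = 3: 31/4
a_3 = 7: 225/29
a_4 = 15: 3406/439

3406/439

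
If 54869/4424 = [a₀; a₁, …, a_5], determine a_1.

2

54869 = 12·4424 + 1781, so a_0 = 12
4424 = 2·1781 + 862, so a_1 = 2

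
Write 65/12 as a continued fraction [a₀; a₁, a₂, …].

[5; 2, 2, 2]

Run the Euclidean algorithm, recording each quotient:
⌊65/12⌋ = 5, remainder 5
⌊12/5⌋ = 2, remainder 2
⌊5/2⌋ = 2, remainder 1
⌊2/1⌋ = 2, remainder 0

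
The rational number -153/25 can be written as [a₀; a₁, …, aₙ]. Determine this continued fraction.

⌊-153/25⌋ = -7, remainder 22
⌊25/22⌋ = 1, remainder 3
⌊22/3⌋ = 7, remainder 1
⌊3/1⌋ = 3, remainder 0

[-7; 1, 7, 3]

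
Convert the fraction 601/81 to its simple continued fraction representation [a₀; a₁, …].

601 ÷ 81 → quotient 7, remainder 34
81 ÷ 34 → quotient 2, remainder 13
34 ÷ 13 → quotient 2, remainder 8
13 ÷ 8 → quotient 1, remainder 5
8 ÷ 5 → quotient 1, remainder 3
5 ÷ 3 → quotient 1, remainder 2
3 ÷ 2 → quotient 1, remainder 1
2 ÷ 1 → quotient 2, remainder 0

[7; 2, 2, 1, 1, 1, 1, 2]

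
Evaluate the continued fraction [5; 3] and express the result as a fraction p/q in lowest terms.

Collapse the nested fraction from the inside out:
Start with 3.
5 + 1/(3/1) = 5 + 1/3 = 16/3

16/3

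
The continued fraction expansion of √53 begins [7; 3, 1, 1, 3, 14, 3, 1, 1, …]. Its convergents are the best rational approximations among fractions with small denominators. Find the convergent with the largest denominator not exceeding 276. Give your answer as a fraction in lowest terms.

a_0 = 7: 7/1  (≤ bound)
a_1 = 3: 22/3  (≤ bound)
a_2 = 1: 29/4  (≤ bound)
a_3 = 1: 51/7  (≤ bound)
a_4 = 3: 182/25  (≤ bound)
a_5 = 14: 2599/357  (> 276, stop)

182/25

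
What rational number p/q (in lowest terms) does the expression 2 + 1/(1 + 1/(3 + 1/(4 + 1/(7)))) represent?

340/123

Compute successive convergents:
a_0 = 2: 2/1
a_1 = 1: 3/1
a_2 = 3: 11/4
a_3 = 4: 47/17
a_4 = 7: 340/123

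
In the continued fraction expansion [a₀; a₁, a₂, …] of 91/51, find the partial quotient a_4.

1

Run the Euclidean algorithm, recording each quotient:
⌊91/51⌋ = 1, remainder 40
⌊51/40⌋ = 1, remainder 11
⌊40/11⌋ = 3, remainder 7
⌊11/7⌋ = 1, remainder 4
⌊7/4⌋ = 1, remainder 3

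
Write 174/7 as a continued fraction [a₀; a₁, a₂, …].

⌊174/7⌋ = 24, remainder 6
⌊7/6⌋ = 1, remainder 1
⌊6/1⌋ = 6, remainder 0

[24; 1, 6]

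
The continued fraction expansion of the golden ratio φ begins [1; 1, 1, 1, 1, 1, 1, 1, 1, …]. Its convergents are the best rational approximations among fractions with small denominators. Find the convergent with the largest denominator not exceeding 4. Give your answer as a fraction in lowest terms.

List convergents until the denominator exceeds the bound:
a_0 = 1: 1/1  (≤ bound)
a_1 = 1: 2/1  (≤ bound)
a_2 = 1: 3/2  (≤ bound)
a_3 = 1: 5/3  (≤ bound)
a_4 = 1: 8/5  (> 4, stop)

5/3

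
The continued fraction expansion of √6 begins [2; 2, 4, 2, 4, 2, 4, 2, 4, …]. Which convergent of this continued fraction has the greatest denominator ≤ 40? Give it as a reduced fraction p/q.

a_0 = 2: 2/1  (≤ bound)
a_1 = 2: 5/2  (≤ bound)
a_2 = 4: 22/9  (≤ bound)
a_3 = 2: 49/20  (≤ bound)
a_4 = 4: 218/89  (> 40, stop)

49/20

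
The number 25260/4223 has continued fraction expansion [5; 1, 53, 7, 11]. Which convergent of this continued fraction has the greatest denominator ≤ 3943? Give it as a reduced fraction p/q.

2267/379

a_0 = 5: 5/1  (≤ bound)
a_1 = 1: 6/1  (≤ bound)
a_2 = 53: 323/54  (≤ bound)
a_3 = 7: 2267/379  (≤ bound)
a_4 = 11: 25260/4223  (> 3943, stop)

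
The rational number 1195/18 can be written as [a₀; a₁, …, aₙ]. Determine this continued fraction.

1195 ÷ 18 → quotient 66, remainder 7
18 ÷ 7 → quotient 2, remainder 4
7 ÷ 4 → quotient 1, remainder 3
4 ÷ 3 → quotient 1, remainder 1
3 ÷ 1 → quotient 3, remainder 0

[66; 2, 1, 1, 3]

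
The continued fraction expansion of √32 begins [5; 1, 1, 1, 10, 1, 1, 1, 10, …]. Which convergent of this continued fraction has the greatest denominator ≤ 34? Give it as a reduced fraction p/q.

List convergents until the denominator exceeds the bound:
a_0 = 5: 5/1  (≤ bound)
a_1 = 1: 6/1  (≤ bound)
a_2 = 1: 11/2  (≤ bound)
a_3 = 1: 17/3  (≤ bound)
a_4 = 10: 181/32  (≤ bound)
a_5 = 1: 198/35  (> 34, stop)

181/32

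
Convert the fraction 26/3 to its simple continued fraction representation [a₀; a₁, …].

[8; 1, 2]

Run the Euclidean algorithm, recording each quotient:
26 ÷ 3 → quotient 8, remainder 2
3 ÷ 2 → quotient 1, remainder 1
2 ÷ 1 → quotient 2, remainder 0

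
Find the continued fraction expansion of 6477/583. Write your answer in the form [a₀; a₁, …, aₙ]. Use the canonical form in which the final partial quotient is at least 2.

[11; 9, 9, 7]

Apply division with remainder until the remainder is 0:
⌊6477/583⌋ = 11, remainder 64
⌊583/64⌋ = 9, remainder 7
⌊64/7⌋ = 9, remainder 1
⌊7/1⌋ = 7, remainder 0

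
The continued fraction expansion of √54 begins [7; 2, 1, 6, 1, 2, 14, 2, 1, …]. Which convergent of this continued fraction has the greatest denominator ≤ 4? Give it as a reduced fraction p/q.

22/3

a_0 = 7: 7/1  (≤ bound)
a_1 = 2: 15/2  (≤ bound)
a_2 = 1: 22/3  (≤ bound)
a_3 = 6: 147/20  (> 4, stop)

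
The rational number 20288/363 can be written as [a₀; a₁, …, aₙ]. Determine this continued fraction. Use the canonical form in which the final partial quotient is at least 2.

[55; 1, 8, 13, 3]

⌊20288/363⌋ = 55, remainder 323
⌊363/323⌋ = 1, remainder 40
⌊323/40⌋ = 8, remainder 3
⌊40/3⌋ = 13, remainder 1
⌊3/1⌋ = 3, remainder 0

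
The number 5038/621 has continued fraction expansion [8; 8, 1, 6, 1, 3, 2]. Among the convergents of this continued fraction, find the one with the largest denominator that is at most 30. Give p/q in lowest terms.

a_0 = 8: 8/1  (≤ bound)
a_1 = 8: 65/8  (≤ bound)
a_2 = 1: 73/9  (≤ bound)
a_3 = 6: 503/62  (> 30, stop)

73/9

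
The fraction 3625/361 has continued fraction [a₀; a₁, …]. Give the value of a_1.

Run the Euclidean algorithm, recording each quotient:
3625 = 10·361 + 15, so a_0 = 10
361 = 24·15 + 1, so a_1 = 24

24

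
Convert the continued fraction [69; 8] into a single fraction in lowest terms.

553/8

a_0 = 69: 69/1
a_1 = 8: 553/8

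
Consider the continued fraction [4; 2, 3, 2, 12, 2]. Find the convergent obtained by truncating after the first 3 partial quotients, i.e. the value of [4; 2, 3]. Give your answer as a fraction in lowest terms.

Start with 3.
2 + 1/(3/1) = 2 + 1/3 = 7/3
4 + 1/(7/3) = 4 + 3/7 = 31/7

31/7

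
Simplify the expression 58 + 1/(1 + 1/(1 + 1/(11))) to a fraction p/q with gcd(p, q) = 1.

1346/23

Use the convergent recurrence hₖ = aₖ·hₖ₋₁ + hₖ₋₂ (and likewise for the denominators kₖ):
a_0 = 58: 58/1
a_1 = 1: 59/1
a_2 = 1: 117/2
a_3 = 11: 1346/23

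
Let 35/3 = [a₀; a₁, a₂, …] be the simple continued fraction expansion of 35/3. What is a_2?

2

Repeatedly divide and take the remainder:
⌊35/3⌋ = 11, remainder 2
⌊3/2⌋ = 1, remainder 1
⌊2/1⌋ = 2, remainder 0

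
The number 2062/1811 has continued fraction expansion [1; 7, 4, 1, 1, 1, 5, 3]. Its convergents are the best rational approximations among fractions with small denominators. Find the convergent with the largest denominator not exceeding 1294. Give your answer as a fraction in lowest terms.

649/570

a_0 = 1: 1/1  (≤ bound)
a_1 = 7: 8/7  (≤ bound)
a_2 = 4: 33/29  (≤ bound)
a_3 = 1: 41/36  (≤ bound)
a_4 = 1: 74/65  (≤ bound)
a_5 = 1: 115/101  (≤ bound)
a_6 = 5: 649/570  (≤ bound)
a_7 = 3: 2062/1811  (> 1294, stop)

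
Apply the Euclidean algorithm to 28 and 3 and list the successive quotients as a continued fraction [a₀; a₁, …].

28 = 9·3 + 1, so a_0 = 9
3 = 3·1 + 0, so a_1 = 3

[9; 3]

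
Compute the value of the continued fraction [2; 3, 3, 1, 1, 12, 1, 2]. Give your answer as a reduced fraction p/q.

a_0 = 2: 2/1
a_1 = 3: 7/3
a_2 = 3: 23/10
a_3 = 1: 30/13
a_4 = 1: 53/23
a_5 = 12: 666/289
a_6 = 1: 719/312
a_7 = 2: 2104/913

2104/913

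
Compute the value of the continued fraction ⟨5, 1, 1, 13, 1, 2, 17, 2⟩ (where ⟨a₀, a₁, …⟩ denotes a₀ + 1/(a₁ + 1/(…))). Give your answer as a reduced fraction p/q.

16735/3033

a_0 = 5: 5/1
a_1 = 1: 6/1
a_2 = 1: 11/2
a_3 = 13: 149/27
a_4 = 1: 160/29
a_5 = 2: 469/85
a_6 = 17: 8133/1474
a_7 = 2: 16735/3033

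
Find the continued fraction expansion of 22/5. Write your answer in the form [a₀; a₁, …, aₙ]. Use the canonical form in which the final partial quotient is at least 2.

22 = 4·5 + 2, so a_0 = 4
5 = 2·2 + 1, so a_1 = 2
2 = 2·1 + 0, so a_2 = 2

[4; 2, 2]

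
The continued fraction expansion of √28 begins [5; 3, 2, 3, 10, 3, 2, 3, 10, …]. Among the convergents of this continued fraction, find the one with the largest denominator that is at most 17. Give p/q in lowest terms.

37/7

a_0 = 5: 5/1  (≤ bound)
a_1 = 3: 16/3  (≤ bound)
a_2 = 2: 37/7  (≤ bound)
a_3 = 3: 127/24  (> 17, stop)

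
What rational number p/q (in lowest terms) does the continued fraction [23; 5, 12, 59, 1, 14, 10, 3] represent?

Start with 3.
10 + 1/(3/1) = 10 + 1/3 = 31/3
14 + 1/(31/3) = 14 + 3/31 = 437/31
1 + 1/(437/31) = 1 + 31/437 = 468/437
59 + 1/(468/437) = 59 + 437/468 = 28049/468
12 + 1/(28049/468) = 12 + 468/28049 = 337056/28049
5 + 1/(337056/28049) = 5 + 28049/337056 = 1713329/337056
23 + 1/(1713329/337056) = 23 + 337056/1713329 = 39743623/1713329

39743623/1713329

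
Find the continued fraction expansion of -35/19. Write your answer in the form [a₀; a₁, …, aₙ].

-35 ÷ 19 → quotient -2, remainder 3
19 ÷ 3 → quotient 6, remainder 1
3 ÷ 1 → quotient 3, remainder 0

[-2; 6, 3]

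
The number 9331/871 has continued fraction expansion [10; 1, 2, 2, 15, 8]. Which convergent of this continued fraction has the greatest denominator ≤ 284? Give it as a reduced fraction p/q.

List convergents until the denominator exceeds the bound:
a_0 = 10: 10/1  (≤ bound)
a_1 = 1: 11/1  (≤ bound)
a_2 = 2: 32/3  (≤ bound)
a_3 = 2: 75/7  (≤ bound)
a_4 = 15: 1157/108  (≤ bound)
a_5 = 8: 9331/871  (> 284, stop)

1157/108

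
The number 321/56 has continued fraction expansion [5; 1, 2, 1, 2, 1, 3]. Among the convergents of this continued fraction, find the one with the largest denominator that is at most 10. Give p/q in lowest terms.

a_0 = 5: 5/1  (≤ bound)
a_1 = 1: 6/1  (≤ bound)
a_2 = 2: 17/3  (≤ bound)
a_3 = 1: 23/4  (≤ bound)
a_4 = 2: 63/11  (> 10, stop)

23/4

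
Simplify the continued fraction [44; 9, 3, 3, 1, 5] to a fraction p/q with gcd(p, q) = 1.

30787/698

Start with 5.
1 + 1/(5/1) = 1 + 1/5 = 6/5
3 + 1/(6/5) = 3 + 5/6 = 23/6
3 + 1/(23/6) = 3 + 6/23 = 75/23
9 + 1/(75/23) = 9 + 23/75 = 698/75
44 + 1/(698/75) = 44 + 75/698 = 30787/698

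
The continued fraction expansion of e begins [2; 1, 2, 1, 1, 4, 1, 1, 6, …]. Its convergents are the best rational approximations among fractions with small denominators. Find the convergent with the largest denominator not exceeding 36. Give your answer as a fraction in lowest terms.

87/32

a_0 = 2: 2/1  (≤ bound)
a_1 = 1: 3/1  (≤ bound)
a_2 = 2: 8/3  (≤ bound)
a_3 = 1: 11/4  (≤ bound)
a_4 = 1: 19/7  (≤ bound)
a_5 = 4: 87/32  (≤ bound)
a_6 = 1: 106/39  (> 36, stop)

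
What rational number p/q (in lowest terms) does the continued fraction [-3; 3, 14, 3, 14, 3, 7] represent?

-113725/42526

Starting at the tail and folding back:
Start with 7.
3 + 1/(7/1) = 3 + 1/7 = 22/7
14 + 1/(22/7) = 14 + 7/22 = 315/22
3 + 1/(315/22) = 3 + 22/315 = 967/315
14 + 1/(967/315) = 14 + 315/967 = 13853/967
3 + 1/(13853/967) = 3 + 967/13853 = 42526/13853
-3 + 1/(42526/13853) = -3 + 13853/42526 = -113725/42526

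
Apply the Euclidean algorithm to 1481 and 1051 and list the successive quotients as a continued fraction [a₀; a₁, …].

[1; 2, 2, 3, 1, 47]

⌊1481/1051⌋ = 1, remainder 430
⌊1051/430⌋ = 2, remainder 191
⌊430/191⌋ = 2, remainder 48
⌊191/48⌋ = 3, remainder 47
⌊48/47⌋ = 1, remainder 1
⌊47/1⌋ = 47, remainder 0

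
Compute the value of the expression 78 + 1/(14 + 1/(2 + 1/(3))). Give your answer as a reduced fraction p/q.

a_0 = 78: 78/1
a_1 = 14: 1093/14
a_2 = 2: 2264/29
a_3 = 3: 7885/101

7885/101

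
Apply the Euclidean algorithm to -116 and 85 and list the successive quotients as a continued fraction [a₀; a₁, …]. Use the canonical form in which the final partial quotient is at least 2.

Apply division with remainder until the remainder is 0:
-116 ÷ 85 → quotient -2, remainder 54
85 ÷ 54 → quotient 1, remainder 31
54 ÷ 31 → quotient 1, remainder 23
31 ÷ 23 → quotient 1, remainder 8
23 ÷ 8 → quotient 2, remainder 7
8 ÷ 7 → quotient 1, remainder 1
7 ÷ 1 → quotient 7, remainder 0

[-2; 1, 1, 1, 2, 1, 7]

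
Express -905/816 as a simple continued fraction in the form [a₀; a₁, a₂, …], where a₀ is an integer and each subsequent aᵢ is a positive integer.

Apply division with remainder until the remainder is 0:
-905 = -2·816 + 727, so a_0 = -2
816 = 1·727 + 89, so a_1 = 1
727 = 8·89 + 15, so a_2 = 8
89 = 5·15 + 14, so a_3 = 5
15 = 1·14 + 1, so a_4 = 1
14 = 14·1 + 0, so a_5 = 14

[-2; 1, 8, 5, 1, 14]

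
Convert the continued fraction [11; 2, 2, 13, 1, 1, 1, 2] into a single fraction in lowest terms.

6397/561

a_0 = 11: 11/1
a_1 = 2: 23/2
a_2 = 2: 57/5
a_3 = 13: 764/67
a_4 = 1: 821/72
a_5 = 1: 1585/139
a_6 = 1: 2406/211
a_7 = 2: 6397/561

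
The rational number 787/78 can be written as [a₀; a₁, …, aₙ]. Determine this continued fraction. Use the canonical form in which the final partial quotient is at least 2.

[10; 11, 7]

Apply division with remainder until the remainder is 0:
787 = 10·78 + 7, so a_0 = 10
78 = 11·7 + 1, so a_1 = 11
7 = 7·1 + 0, so a_2 = 7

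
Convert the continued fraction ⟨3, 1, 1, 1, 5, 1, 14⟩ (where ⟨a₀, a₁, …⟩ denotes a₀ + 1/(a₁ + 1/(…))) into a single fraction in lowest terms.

1084/297

Start with 14.
1 + 1/(14/1) = 1 + 1/14 = 15/14
5 + 1/(15/14) = 5 + 14/15 = 89/15
1 + 1/(89/15) = 1 + 15/89 = 104/89
1 + 1/(104/89) = 1 + 89/104 = 193/104
1 + 1/(193/104) = 1 + 104/193 = 297/193
3 + 1/(297/193) = 3 + 193/297 = 1084/297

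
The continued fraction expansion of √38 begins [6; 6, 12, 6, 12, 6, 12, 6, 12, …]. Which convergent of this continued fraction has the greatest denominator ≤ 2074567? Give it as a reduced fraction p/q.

2463306/399601

List convergents until the denominator exceeds the bound:
a_0 = 6: 6/1  (≤ bound)
a_1 = 6: 37/6  (≤ bound)
a_2 = 12: 450/73  (≤ bound)
a_3 = 6: 2737/444  (≤ bound)
a_4 = 12: 33294/5401  (≤ bound)
a_5 = 6: 202501/32850  (≤ bound)
a_6 = 12: 2463306/399601  (≤ bound)
a_7 = 6: 14982337/2430456  (> 2074567, stop)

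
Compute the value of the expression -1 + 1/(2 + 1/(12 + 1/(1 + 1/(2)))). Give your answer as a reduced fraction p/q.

-41/79

Use the convergent recurrence hₖ = aₖ·hₖ₋₁ + hₖ₋₂ (and likewise for the denominators kₖ):
a_0 = -1: -1/1
a_1 = 2: -1/2
a_2 = 12: -13/25
a_3 = 1: -14/27
a_4 = 2: -41/79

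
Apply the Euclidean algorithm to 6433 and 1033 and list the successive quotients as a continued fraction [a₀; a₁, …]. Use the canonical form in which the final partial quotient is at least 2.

[6; 4, 2, 1, 1, 8, 1, 4]

Apply division with remainder until the remainder is 0:
6433 = 6·1033 + 235, so a_0 = 6
1033 = 4·235 + 93, so a_1 = 4
235 = 2·93 + 49, so a_2 = 2
93 = 1·49 + 44, so a_3 = 1
49 = 1·44 + 5, so a_4 = 1
44 = 8·5 + 4, so a_5 = 8
5 = 1·4 + 1, so a_6 = 1
4 = 4·1 + 0, so a_7 = 4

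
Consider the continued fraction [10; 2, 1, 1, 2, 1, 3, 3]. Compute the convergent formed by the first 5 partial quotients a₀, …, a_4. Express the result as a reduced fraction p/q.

Starting at the tail and folding back:
Start with 2.
1 + 1/(2/1) = 1 + 1/2 = 3/2
1 + 1/(3/2) = 1 + 2/3 = 5/3
2 + 1/(5/3) = 2 + 3/5 = 13/5
10 + 1/(13/5) = 10 + 5/13 = 135/13

135/13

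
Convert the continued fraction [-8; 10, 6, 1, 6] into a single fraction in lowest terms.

-3848/487

a_0 = -8: -8/1
a_1 = 10: -79/10
a_2 = 6: -482/61
a_3 = 1: -561/71
a_4 = 6: -3848/487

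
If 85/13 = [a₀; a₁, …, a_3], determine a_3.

⌊85/13⌋ = 6, remainder 7
⌊13/7⌋ = 1, remainder 6
⌊7/6⌋ = 1, remainder 1
⌊6/1⌋ = 6, remainder 0

6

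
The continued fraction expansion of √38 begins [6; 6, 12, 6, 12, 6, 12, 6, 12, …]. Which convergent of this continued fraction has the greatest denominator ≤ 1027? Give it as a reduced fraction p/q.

2737/444

List convergents until the denominator exceeds the bound:
a_0 = 6: 6/1  (≤ bound)
a_1 = 6: 37/6  (≤ bound)
a_2 = 12: 450/73  (≤ bound)
a_3 = 6: 2737/444  (≤ bound)
a_4 = 12: 33294/5401  (> 1027, stop)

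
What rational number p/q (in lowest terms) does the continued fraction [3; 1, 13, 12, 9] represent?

6031/1535

Use the convergent recurrence hₖ = aₖ·hₖ₋₁ + hₖ₋₂ (and likewise for the denominators kₖ):
a_0 = 3: 3/1
a_1 = 1: 4/1
a_2 = 13: 55/14
a_3 = 12: 664/169
a_4 = 9: 6031/1535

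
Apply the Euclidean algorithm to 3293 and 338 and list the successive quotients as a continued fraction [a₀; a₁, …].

[9; 1, 2, 1, 7, 1, 2, 3]

3293 = 9·338 + 251, so a_0 = 9
338 = 1·251 + 87, so a_1 = 1
251 = 2·87 + 77, so a_2 = 2
87 = 1·77 + 10, so a_3 = 1
77 = 7·10 + 7, so a_4 = 7
10 = 1·7 + 3, so a_5 = 1
7 = 2·3 + 1, so a_6 = 2
3 = 3·1 + 0, so a_7 = 3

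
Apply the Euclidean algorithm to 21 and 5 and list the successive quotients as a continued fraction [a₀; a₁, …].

[4; 5]

21 = 4·5 + 1, so a_0 = 4
5 = 5·1 + 0, so a_1 = 5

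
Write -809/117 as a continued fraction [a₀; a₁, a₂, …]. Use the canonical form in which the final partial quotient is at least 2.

[-7; 11, 1, 2, 3]

-809 ÷ 117 → quotient -7, remainder 10
117 ÷ 10 → quotient 11, remainder 7
10 ÷ 7 → quotient 1, remainder 3
7 ÷ 3 → quotient 2, remainder 1
3 ÷ 1 → quotient 3, remainder 0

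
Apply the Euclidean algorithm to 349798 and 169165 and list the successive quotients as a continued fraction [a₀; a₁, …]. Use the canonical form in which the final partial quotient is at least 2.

[2; 14, 1, 3, 59, 2, 11, 2]

Apply division with remainder until the remainder is 0:
349798 = 2·169165 + 11468, so a_0 = 2
169165 = 14·11468 + 8613, so a_1 = 14
11468 = 1·8613 + 2855, so a_2 = 1
8613 = 3·2855 + 48, so a_3 = 3
2855 = 59·48 + 23, so a_4 = 59
48 = 2·23 + 2, so a_5 = 2
23 = 11·2 + 1, so a_6 = 11
2 = 2·1 + 0, so a_7 = 2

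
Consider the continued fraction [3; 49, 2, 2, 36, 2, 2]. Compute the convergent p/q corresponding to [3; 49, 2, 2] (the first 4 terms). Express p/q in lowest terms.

746/247

Use the convergent recurrence hₖ = aₖ·hₖ₋₁ + hₖ₋₂ (and likewise for the denominators kₖ):
a_0 = 3: 3/1
a_1 = 49: 148/49
a_2 = 2: 299/99
a_3 = 2: 746/247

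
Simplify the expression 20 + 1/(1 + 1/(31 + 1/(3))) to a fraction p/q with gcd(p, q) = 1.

a_0 = 20: 20/1
a_1 = 1: 21/1
a_2 = 31: 671/32
a_3 = 3: 2034/97

2034/97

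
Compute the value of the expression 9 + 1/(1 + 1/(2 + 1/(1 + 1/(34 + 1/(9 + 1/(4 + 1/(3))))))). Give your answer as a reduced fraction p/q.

163107/16732

a_0 = 9: 9/1
a_1 = 1: 10/1
a_2 = 2: 29/3
a_3 = 1: 39/4
a_4 = 34: 1355/139
a_5 = 9: 12234/1255
a_6 = 4: 50291/5159
a_7 = 3: 163107/16732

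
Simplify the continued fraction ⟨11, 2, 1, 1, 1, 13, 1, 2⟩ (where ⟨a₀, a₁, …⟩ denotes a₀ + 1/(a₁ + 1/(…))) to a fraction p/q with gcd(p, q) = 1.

Start with 2.
1 + 1/(2/1) = 1 + 1/2 = 3/2
13 + 1/(3/2) = 13 + 2/3 = 41/3
1 + 1/(41/3) = 1 + 3/41 = 44/41
1 + 1/(44/41) = 1 + 41/44 = 85/44
1 + 1/(85/44) = 1 + 44/85 = 129/85
2 + 1/(129/85) = 2 + 85/129 = 343/129
11 + 1/(343/129) = 11 + 129/343 = 3902/343

3902/343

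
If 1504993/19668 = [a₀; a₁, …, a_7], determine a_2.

⌊1504993/19668⌋ = 76, remainder 10225
⌊19668/10225⌋ = 1, remainder 9443
⌊10225/9443⌋ = 1, remainder 782

1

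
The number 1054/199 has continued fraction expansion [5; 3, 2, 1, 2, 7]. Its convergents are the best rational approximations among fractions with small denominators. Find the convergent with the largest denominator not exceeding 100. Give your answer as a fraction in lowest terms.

List convergents until the denominator exceeds the bound:
a_0 = 5: 5/1  (≤ bound)
a_1 = 3: 16/3  (≤ bound)
a_2 = 2: 37/7  (≤ bound)
a_3 = 1: 53/10  (≤ bound)
a_4 = 2: 143/27  (≤ bound)
a_5 = 7: 1054/199  (> 100, stop)

143/27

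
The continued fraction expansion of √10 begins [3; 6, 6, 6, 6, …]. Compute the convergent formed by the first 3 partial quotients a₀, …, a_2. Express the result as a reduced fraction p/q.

117/37

Start with 6.
6 + 1/(6/1) = 6 + 1/6 = 37/6
3 + 1/(37/6) = 3 + 6/37 = 117/37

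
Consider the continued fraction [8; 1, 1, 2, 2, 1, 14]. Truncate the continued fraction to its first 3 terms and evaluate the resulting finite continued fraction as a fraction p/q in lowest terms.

17/2

Build up convergents one term at a time:
a_0 = 8: 8/1
a_1 = 1: 9/1
a_2 = 1: 17/2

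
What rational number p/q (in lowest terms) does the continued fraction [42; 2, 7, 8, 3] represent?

Compute successive convergents:
a_0 = 42: 42/1
a_1 = 2: 85/2
a_2 = 7: 637/15
a_3 = 8: 5181/122
a_4 = 3: 16180/381

16180/381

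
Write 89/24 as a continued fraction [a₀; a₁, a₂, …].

89 ÷ 24 → quotient 3, remainder 17
24 ÷ 17 → quotient 1, remainder 7
17 ÷ 7 → quotient 2, remainder 3
7 ÷ 3 → quotient 2, remainder 1
3 ÷ 1 → quotient 3, remainder 0

[3; 1, 2, 2, 3]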